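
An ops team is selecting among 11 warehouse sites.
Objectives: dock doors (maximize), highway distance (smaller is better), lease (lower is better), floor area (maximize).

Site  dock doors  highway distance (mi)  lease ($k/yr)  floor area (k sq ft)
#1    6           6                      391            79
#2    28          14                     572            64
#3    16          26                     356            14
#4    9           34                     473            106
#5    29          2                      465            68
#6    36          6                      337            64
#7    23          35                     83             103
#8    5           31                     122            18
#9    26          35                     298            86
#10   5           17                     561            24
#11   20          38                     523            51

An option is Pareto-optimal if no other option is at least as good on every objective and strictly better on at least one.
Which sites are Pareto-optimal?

#1, #4, #5, #6, #7, #8, #9

#1: not dominated.
#2: dominated by #5 (dock doors 29≥28, highway distance 2≤14, lease 465≤572, floor area 68≥64).
#3: dominated by #6 (dock doors 36≥16, highway distance 6≤26, lease 337≤356, floor area 64≥14).
#4: not dominated (best floor area).
#5: not dominated (best highway distance).
#6: not dominated (best dock doors).
#7: not dominated (best lease).
#8: not dominated.
#9: not dominated.
#10: dominated by #1 (dock doors 6≥5, highway distance 6≤17, lease 391≤561, floor area 79≥24).
#11: dominated by #5 (dock doors 29≥20, highway distance 2≤38, lease 465≤523, floor area 68≥51).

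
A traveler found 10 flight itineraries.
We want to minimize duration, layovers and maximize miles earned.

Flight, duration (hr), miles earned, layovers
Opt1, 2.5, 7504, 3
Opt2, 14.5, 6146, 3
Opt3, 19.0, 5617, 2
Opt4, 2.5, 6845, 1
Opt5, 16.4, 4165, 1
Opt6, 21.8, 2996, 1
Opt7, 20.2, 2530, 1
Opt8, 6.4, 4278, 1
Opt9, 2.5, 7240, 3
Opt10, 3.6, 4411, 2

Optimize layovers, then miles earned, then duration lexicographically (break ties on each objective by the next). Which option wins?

Opt4

First minimize layovers: best is 1, kept {Opt4, Opt5, Opt6, Opt7, Opt8}.
Then maximize miles earned: best is 6845, kept {Opt4}.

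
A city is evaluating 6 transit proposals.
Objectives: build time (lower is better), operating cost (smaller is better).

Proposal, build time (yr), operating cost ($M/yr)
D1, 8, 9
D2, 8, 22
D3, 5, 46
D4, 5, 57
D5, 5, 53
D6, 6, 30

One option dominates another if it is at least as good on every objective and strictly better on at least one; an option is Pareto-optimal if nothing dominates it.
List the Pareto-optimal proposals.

D1: not dominated (best operating cost).
D2: dominated by D1 (build time 8≤8, operating cost 9≤22).
D3: not dominated.
D4: dominated by D3 (build time 5≤5, operating cost 46≤57).
D5: dominated by D3 (build time 5≤5, operating cost 46≤53).
D6: not dominated.

D1, D3, D6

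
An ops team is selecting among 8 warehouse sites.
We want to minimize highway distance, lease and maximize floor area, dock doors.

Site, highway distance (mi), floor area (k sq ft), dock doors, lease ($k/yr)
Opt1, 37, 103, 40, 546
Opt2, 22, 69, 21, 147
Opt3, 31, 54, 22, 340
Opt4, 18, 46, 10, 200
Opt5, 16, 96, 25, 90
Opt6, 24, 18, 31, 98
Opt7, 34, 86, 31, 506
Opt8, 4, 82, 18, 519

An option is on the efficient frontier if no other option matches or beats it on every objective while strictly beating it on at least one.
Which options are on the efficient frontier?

Opt1: not dominated (best floor area).
Opt2: dominated by Opt5 (highway distance 16≤22, floor area 96≥69, dock doors 25≥21, lease 90≤147).
Opt3: dominated by Opt5 (highway distance 16≤31, floor area 96≥54, dock doors 25≥22, lease 90≤340).
Opt4: dominated by Opt5 (highway distance 16≤18, floor area 96≥46, dock doors 25≥10, lease 90≤200).
Opt5: not dominated (best lease).
Opt6: not dominated.
Opt7: not dominated.
Opt8: not dominated (best highway distance).

Opt1, Opt5, Opt6, Opt7, Opt8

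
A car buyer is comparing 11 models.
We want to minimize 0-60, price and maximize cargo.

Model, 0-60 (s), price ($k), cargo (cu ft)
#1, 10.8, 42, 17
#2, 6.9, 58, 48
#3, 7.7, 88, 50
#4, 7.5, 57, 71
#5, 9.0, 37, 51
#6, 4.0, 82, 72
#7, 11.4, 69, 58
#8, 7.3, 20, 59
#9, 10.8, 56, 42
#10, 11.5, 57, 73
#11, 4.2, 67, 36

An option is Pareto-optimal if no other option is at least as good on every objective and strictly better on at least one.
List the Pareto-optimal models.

#1: dominated by #5 (0-60 9.0≤10.8, price 37≤42, cargo 51≥17).
#2: not dominated.
#3: dominated by #4 (0-60 7.5≤7.7, price 57≤88, cargo 71≥50).
#4: not dominated.
#5: dominated by #8 (0-60 7.3≤9.0, price 20≤37, cargo 59≥51).
#6: not dominated (best 0-60).
#7: dominated by #4 (0-60 7.5≤11.4, price 57≤69, cargo 71≥58).
#8: not dominated (best price).
#9: dominated by #5 (0-60 9.0≤10.8, price 37≤56, cargo 51≥42).
#10: not dominated (best cargo).
#11: not dominated.

#2, #4, #6, #8, #10, #11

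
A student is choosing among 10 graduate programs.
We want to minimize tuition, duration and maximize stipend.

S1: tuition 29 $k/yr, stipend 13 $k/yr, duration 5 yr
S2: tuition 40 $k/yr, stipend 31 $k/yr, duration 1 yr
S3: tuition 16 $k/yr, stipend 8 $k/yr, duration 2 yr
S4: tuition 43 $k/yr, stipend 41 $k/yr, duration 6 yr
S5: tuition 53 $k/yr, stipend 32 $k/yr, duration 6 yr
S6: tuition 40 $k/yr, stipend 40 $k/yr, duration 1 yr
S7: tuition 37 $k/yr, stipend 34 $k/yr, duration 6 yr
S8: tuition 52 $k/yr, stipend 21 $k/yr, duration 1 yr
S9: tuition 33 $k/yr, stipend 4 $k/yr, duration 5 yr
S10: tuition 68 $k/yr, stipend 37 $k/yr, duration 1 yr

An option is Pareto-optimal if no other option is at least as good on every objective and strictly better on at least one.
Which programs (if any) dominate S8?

S2, S6

S2: tuition 40≤52, stipend 31≥21, duration 1≤1 — dominates S8.
S6: tuition 40≤52, stipend 40≥21, duration 1≤1 — dominates S8.
Others (S1, S3, S4, S5, S7, S9, S10) are each worse than S8 on at least one objective.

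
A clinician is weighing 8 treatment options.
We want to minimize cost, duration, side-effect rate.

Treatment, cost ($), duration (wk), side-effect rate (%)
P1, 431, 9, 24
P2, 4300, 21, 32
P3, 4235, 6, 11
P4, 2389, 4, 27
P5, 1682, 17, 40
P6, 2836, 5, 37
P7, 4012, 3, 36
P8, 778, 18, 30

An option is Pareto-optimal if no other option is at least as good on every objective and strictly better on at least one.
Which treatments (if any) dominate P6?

P4

P4: cost 2389≤2836, duration 4≤5, side-effect rate 27≤37 — dominates P6.
Others (P1, P2, P3, P5, P7, P8) are each worse than P6 on at least one objective.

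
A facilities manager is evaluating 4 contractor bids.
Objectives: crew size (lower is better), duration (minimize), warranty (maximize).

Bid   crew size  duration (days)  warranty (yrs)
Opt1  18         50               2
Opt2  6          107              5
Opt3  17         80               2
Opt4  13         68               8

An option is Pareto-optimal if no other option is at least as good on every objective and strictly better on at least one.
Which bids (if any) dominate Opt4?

Opt1: worse on crew size (18 vs 13).
Opt2: worse on duration (107 vs 68).
Opt3: worse on crew size (17 vs 13).
No option dominates Opt4.

none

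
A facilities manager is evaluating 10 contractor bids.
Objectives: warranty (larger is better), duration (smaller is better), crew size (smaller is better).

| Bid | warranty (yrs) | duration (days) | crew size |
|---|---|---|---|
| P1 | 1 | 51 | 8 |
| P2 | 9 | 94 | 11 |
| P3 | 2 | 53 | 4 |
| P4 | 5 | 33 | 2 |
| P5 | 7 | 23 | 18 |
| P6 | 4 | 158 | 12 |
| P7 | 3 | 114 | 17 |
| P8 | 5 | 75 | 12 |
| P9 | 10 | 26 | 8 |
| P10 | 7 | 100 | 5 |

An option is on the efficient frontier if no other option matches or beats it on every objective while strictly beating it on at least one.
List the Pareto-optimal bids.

P1: dominated by P4 (warranty 5≥1, duration 33≤51, crew size 2≤8).
P2: dominated by P9 (warranty 10≥9, duration 26≤94, crew size 8≤11).
P3: dominated by P4 (warranty 5≥2, duration 33≤53, crew size 2≤4).
P4: not dominated (best crew size).
P5: not dominated (best duration).
P6: dominated by P2 (warranty 9≥4, duration 94≤158, crew size 11≤12).
P7: dominated by P2 (warranty 9≥3, duration 94≤114, crew size 11≤17).
P8: dominated by P4 (warranty 5≥5, duration 33≤75, crew size 2≤12).
P9: not dominated (best warranty).
P10: not dominated.

P4, P5, P9, P10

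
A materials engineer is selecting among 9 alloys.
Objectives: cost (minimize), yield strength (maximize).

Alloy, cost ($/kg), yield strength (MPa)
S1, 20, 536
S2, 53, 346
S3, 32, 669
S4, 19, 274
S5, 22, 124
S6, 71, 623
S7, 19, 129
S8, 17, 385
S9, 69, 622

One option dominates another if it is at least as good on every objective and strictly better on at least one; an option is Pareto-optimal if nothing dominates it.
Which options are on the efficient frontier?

S1: not dominated.
S2: dominated by S1 (cost 20≤53, yield strength 536≥346).
S3: not dominated (best yield strength).
S4: dominated by S8 (cost 17≤19, yield strength 385≥274).
S5: dominated by S1 (cost 20≤22, yield strength 536≥124).
S6: dominated by S3 (cost 32≤71, yield strength 669≥623).
S7: dominated by S4 (cost 19≤19, yield strength 274≥129).
S8: not dominated (best cost).
S9: dominated by S3 (cost 32≤69, yield strength 669≥622).

S1, S3, S8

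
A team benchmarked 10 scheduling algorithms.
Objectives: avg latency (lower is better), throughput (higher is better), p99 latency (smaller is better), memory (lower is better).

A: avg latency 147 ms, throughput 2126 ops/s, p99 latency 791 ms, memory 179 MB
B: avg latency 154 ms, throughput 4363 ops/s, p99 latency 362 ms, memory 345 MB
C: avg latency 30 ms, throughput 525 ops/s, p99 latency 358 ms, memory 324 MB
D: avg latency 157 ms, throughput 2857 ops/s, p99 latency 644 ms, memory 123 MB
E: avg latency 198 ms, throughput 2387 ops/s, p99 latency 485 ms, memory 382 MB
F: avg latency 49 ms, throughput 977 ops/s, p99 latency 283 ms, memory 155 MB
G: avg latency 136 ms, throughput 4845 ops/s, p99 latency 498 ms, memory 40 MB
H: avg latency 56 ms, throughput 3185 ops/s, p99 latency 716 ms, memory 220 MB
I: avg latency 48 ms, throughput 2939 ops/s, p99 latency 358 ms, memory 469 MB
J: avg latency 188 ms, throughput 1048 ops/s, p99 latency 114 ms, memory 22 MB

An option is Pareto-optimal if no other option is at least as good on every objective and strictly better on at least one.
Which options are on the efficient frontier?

B, C, F, G, H, I, J

A: dominated by G (avg latency 136≤147, throughput 4845≥2126, p99 latency 498≤791, memory 40≤179).
B: not dominated.
C: not dominated (best avg latency).
D: dominated by G (avg latency 136≤157, throughput 4845≥2857, p99 latency 498≤644, memory 40≤123).
E: dominated by B (avg latency 154≤198, throughput 4363≥2387, p99 latency 362≤485, memory 345≤382).
F: not dominated.
G: not dominated (best throughput).
H: not dominated.
I: not dominated.
J: not dominated (best p99 latency).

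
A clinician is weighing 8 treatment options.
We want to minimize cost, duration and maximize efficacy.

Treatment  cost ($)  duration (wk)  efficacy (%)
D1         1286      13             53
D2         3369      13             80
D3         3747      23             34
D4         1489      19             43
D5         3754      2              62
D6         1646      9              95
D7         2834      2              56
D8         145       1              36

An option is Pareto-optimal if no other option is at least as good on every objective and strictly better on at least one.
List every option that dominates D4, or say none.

D1

D1: cost 1286≤1489, duration 13≤19, efficacy 53≥43 — dominates D4.
Others (D2, D3, D5, D6, D7, D8) are each worse than D4 on at least one objective.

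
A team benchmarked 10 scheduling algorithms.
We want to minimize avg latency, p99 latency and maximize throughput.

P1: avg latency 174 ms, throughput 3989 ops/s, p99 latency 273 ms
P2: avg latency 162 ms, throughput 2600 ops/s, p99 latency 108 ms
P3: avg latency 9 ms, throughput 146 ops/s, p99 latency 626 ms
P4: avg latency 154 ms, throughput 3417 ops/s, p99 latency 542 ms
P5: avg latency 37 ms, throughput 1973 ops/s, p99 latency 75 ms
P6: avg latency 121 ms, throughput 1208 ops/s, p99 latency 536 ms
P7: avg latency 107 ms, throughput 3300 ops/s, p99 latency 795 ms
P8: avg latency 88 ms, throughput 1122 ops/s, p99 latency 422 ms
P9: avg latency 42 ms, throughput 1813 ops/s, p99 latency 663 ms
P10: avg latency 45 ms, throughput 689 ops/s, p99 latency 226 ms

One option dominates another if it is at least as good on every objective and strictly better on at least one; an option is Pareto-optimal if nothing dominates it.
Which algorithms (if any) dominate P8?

P5: avg latency 37≤88, throughput 1973≥1122, p99 latency 75≤422 — dominates P8.
Others (P1, P2, P3, P4, P6, P7, P9, P10) are each worse than P8 on at least one objective.

P5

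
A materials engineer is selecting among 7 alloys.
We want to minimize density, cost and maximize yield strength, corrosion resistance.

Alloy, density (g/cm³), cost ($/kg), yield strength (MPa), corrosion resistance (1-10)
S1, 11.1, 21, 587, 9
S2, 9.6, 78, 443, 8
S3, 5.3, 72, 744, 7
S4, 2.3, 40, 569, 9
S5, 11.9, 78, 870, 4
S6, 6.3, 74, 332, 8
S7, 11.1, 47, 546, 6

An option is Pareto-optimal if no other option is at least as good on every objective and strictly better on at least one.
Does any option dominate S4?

S1: worse on density (11.1 vs 2.3).
S2: worse on density (9.6 vs 2.3).
S3: worse on density (5.3 vs 2.3).
S5: worse on density (11.9 vs 2.3).
S6: worse on density (6.3 vs 2.3).
S7: worse on density (11.1 vs 2.3).
No option is at least as good as S4 on every objective and strictly better on one.

No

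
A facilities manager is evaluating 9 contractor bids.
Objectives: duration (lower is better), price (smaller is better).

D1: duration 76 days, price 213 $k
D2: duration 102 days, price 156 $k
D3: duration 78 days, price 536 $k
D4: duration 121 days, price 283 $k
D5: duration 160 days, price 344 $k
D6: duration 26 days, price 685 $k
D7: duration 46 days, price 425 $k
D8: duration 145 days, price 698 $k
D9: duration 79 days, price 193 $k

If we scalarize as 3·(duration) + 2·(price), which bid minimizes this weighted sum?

D1: 3·76 + 2·213 = 654
D2: 3·102 + 2·156 = 618
D3: 3·78 + 2·536 = 1306
D4: 3·121 + 2·283 = 929
D5: 3·160 + 2·344 = 1168
D6: 3·26 + 2·685 = 1448
D7: 3·46 + 2·425 = 988
D8: 3·145 + 2·698 = 1831
D9: 3·79 + 2·193 = 623
Lowest: D2 at 618.

D2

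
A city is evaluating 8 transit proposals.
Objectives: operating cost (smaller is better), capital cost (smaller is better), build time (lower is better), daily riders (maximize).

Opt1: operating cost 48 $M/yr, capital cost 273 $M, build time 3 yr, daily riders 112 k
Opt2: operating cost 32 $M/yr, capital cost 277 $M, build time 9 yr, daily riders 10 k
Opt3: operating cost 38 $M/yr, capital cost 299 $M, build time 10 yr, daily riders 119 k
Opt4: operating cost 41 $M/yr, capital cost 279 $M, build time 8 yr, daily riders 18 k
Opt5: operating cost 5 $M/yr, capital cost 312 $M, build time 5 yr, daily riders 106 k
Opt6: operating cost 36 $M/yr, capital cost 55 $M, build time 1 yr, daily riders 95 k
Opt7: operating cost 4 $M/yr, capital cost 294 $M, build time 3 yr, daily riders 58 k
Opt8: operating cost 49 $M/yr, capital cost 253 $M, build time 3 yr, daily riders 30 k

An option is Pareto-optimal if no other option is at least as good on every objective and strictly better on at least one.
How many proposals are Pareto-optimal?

6

Opt1: not dominated.
Opt2: not dominated.
Opt3: not dominated (best daily riders).
Opt4: dominated by Opt6 (operating cost 36≤41, capital cost 55≤279, build time 1≤8, daily riders 95≥18).
Opt5: not dominated.
Opt6: not dominated (best capital cost).
Opt7: not dominated (best operating cost).
Opt8: dominated by Opt6 (operating cost 36≤49, capital cost 55≤253, build time 1≤3, daily riders 95≥30).
Pareto-optimal: Opt1, Opt2, Opt3, Opt5, Opt6, Opt7 → 6.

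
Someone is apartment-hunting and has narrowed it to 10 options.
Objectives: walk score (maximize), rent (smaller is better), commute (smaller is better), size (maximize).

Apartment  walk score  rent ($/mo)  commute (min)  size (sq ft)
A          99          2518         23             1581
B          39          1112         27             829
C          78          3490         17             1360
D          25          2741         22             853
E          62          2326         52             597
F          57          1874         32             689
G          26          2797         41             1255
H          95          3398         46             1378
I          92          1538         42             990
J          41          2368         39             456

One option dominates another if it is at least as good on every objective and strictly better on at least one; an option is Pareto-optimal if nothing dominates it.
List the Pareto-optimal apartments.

A: not dominated (best walk score).
B: not dominated (best rent).
C: not dominated (best commute).
D: not dominated.
E: dominated by I (walk score 92≥62, rent 1538≤2326, commute 42≤52, size 990≥597).
F: not dominated.
G: dominated by A (walk score 99≥26, rent 2518≤2797, commute 23≤41, size 1581≥1255).
H: dominated by A (walk score 99≥95, rent 2518≤3398, commute 23≤46, size 1581≥1378).
I: not dominated.
J: dominated by F (walk score 57≥41, rent 1874≤2368, commute 32≤39, size 689≥456).

A, B, C, D, F, I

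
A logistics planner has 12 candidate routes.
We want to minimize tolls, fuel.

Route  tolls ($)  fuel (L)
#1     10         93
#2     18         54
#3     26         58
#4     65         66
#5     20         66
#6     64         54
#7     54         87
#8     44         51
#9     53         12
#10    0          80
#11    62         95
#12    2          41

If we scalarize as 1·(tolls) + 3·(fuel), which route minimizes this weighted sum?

#9

#1: 1·10 + 3·93 = 289
#2: 1·18 + 3·54 = 180
#3: 1·26 + 3·58 = 200
#4: 1·65 + 3·66 = 263
#5: 1·20 + 3·66 = 218
#6: 1·64 + 3·54 = 226
#7: 1·54 + 3·87 = 315
#8: 1·44 + 3·51 = 197
#9: 1·53 + 3·12 = 89
#10: 1·0 + 3·80 = 240
#11: 1·62 + 3·95 = 347
#12: 1·2 + 3·41 = 125
Lowest: #9 at 89.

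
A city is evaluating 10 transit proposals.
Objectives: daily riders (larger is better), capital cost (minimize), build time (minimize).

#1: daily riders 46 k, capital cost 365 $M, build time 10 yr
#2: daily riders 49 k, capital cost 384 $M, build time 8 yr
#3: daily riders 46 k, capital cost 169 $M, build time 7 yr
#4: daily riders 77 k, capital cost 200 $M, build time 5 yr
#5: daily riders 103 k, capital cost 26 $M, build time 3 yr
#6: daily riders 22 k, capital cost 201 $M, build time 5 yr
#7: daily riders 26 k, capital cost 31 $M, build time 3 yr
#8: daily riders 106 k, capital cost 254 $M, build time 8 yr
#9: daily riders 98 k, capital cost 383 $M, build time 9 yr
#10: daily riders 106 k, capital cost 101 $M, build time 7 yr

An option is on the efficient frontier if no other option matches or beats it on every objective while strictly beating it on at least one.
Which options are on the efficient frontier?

#1: dominated by #3 (daily riders 46≥46, capital cost 169≤365, build time 7≤10).
#2: dominated by #4 (daily riders 77≥49, capital cost 200≤384, build time 5≤8).
#3: dominated by #5 (daily riders 103≥46, capital cost 26≤169, build time 3≤7).
#4: dominated by #5 (daily riders 103≥77, capital cost 26≤200, build time 3≤5).
#5: not dominated (best capital cost).
#6: dominated by #4 (daily riders 77≥22, capital cost 200≤201, build time 5≤5).
#7: dominated by #5 (daily riders 103≥26, capital cost 26≤31, build time 3≤3).
#8: dominated by #10 (daily riders 106≥106, capital cost 101≤254, build time 7≤8).
#9: dominated by #5 (daily riders 103≥98, capital cost 26≤383, build time 3≤9).
#10: not dominated.

#5, #10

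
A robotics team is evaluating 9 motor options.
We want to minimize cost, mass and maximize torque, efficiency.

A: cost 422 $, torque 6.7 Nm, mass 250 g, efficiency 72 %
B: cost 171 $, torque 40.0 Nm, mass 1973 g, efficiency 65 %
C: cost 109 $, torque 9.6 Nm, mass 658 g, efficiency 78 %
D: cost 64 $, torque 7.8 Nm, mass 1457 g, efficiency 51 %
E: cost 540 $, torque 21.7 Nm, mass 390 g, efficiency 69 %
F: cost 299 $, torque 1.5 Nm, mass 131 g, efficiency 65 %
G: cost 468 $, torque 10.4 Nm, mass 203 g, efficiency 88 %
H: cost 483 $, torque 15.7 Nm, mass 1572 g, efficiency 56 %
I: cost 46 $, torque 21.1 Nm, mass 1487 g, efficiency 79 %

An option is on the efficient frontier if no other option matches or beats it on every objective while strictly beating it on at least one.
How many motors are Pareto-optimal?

8

A: not dominated.
B: not dominated (best torque).
C: not dominated.
D: not dominated.
E: not dominated.
F: not dominated (best mass).
G: not dominated (best efficiency).
H: dominated by I (cost 46≤483, torque 21.1≥15.7, mass 1487≤1572, efficiency 79≥56).
I: not dominated (best cost).
Pareto-optimal: A, B, C, D, E, F, G, I → 8.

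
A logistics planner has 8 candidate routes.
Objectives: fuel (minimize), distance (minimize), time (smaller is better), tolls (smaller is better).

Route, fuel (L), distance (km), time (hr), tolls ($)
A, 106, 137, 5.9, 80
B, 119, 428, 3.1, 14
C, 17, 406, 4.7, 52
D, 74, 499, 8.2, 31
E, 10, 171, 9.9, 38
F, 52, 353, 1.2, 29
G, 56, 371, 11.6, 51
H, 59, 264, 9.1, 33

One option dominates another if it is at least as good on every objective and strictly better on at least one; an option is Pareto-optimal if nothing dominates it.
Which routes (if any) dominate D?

F

F: fuel 52≤74, distance 353≤499, time 1.2≤8.2, tolls 29≤31 — dominates D.
Others (A, B, C, E, G, H) are each worse than D on at least one objective.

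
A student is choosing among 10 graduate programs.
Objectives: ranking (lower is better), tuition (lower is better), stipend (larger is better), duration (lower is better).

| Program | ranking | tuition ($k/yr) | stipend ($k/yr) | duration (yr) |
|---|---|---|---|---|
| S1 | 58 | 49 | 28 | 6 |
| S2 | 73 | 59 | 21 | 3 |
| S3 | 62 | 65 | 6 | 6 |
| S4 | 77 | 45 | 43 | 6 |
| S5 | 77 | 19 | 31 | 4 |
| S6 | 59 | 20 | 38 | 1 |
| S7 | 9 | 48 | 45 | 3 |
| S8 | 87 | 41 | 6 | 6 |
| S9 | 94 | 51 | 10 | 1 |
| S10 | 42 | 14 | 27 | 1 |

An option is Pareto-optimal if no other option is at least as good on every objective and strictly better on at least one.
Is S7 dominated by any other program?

No

S1: worse on ranking (58 vs 9).
S2: worse on ranking (73 vs 9).
S3: worse on ranking (62 vs 9).
S4: worse on ranking (77 vs 9).
S5: worse on ranking (77 vs 9).
S6: worse on ranking (59 vs 9).
S8: worse on ranking (87 vs 9).
S9: worse on ranking (94 vs 9).
S10: worse on ranking (42 vs 9).
No option is at least as good as S7 on every objective and strictly better on one.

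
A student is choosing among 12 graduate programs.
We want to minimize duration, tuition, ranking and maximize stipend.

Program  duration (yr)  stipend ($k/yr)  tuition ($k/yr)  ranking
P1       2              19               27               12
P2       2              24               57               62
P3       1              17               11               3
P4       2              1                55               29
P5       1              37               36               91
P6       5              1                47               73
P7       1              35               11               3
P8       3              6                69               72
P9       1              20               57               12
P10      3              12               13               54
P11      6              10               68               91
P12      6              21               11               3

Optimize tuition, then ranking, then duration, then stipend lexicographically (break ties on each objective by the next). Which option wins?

P7

First minimize tuition: best is 11, kept {P3, P7, P12}.
Then minimize ranking: best is 3, kept {P3, P7, P12}.
Then minimize duration: best is 1, kept {P3, P7}.
Then maximize stipend: best is 35, kept {P7}.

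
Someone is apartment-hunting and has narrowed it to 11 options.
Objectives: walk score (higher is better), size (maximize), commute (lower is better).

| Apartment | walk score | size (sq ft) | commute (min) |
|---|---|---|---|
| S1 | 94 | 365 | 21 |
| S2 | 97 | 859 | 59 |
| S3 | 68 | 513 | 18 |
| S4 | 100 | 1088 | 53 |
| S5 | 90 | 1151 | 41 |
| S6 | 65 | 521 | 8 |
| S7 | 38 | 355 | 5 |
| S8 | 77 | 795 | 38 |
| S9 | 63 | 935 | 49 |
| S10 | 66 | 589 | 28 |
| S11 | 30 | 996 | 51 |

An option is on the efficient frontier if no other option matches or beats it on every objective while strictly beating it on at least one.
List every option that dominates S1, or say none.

S2: worse on commute (59 vs 21).
S3: worse on walk score (68 vs 94).
S4: worse on commute (53 vs 21).
S5: worse on walk score (90 vs 94).
S6: worse on walk score (65 vs 94).
S7: worse on walk score (38 vs 94).
S8: worse on walk score (77 vs 94).
S9: worse on walk score (63 vs 94).
S10: worse on walk score (66 vs 94).
S11: worse on walk score (30 vs 94).
No option dominates S1.

none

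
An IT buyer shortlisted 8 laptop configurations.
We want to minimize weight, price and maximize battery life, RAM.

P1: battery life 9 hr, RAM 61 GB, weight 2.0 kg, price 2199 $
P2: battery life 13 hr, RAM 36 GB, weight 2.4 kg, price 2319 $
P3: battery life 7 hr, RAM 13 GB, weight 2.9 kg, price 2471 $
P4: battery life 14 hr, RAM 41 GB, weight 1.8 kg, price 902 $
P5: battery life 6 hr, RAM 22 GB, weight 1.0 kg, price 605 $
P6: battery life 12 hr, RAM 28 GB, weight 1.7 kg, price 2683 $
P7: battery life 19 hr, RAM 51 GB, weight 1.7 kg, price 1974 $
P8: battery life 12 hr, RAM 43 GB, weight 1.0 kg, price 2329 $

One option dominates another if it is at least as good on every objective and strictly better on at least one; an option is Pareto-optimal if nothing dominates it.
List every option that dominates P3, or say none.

P1, P2, P4, P7, P8

P1: battery life 9≥7, RAM 61≥13, weight 2.0≤2.9, price 2199≤2471 — dominates P3.
P2: battery life 13≥7, RAM 36≥13, weight 2.4≤2.9, price 2319≤2471 — dominates P3.
P4: battery life 14≥7, RAM 41≥13, weight 1.8≤2.9, price 902≤2471 — dominates P3.
P7: battery life 19≥7, RAM 51≥13, weight 1.7≤2.9, price 1974≤2471 — dominates P3.
P8: battery life 12≥7, RAM 43≥13, weight 1.0≤2.9, price 2329≤2471 — dominates P3.
Others (P5, P6) are each worse than P3 on at least one objective.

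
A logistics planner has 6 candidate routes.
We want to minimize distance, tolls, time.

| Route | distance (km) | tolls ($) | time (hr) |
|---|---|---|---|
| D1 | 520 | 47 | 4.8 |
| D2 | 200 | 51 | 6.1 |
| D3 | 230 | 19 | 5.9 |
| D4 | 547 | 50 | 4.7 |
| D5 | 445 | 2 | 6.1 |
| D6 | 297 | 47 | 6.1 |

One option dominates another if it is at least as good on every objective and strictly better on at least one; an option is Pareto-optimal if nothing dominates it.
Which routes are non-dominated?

D1, D2, D3, D4, D5

D1: not dominated.
D2: not dominated (best distance).
D3: not dominated.
D4: not dominated (best time).
D5: not dominated (best tolls).
D6: dominated by D3 (distance 230≤297, tolls 19≤47, time 5.9≤6.1).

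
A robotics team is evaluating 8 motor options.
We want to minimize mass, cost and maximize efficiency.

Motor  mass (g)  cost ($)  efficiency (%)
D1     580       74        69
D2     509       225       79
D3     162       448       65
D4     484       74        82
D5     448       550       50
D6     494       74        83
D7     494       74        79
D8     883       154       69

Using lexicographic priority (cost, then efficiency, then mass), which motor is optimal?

First minimize cost: best is 74, kept {D1, D4, D6, D7}.
Then maximize efficiency: best is 83, kept {D6}.

D6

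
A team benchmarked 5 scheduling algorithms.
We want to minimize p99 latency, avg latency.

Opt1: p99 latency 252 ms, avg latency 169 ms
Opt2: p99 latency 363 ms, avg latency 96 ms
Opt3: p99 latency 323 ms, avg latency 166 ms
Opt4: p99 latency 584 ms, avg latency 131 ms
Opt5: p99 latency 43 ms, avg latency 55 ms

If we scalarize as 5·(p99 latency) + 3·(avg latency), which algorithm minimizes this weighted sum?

Opt1: 5·252 + 3·169 = 1767
Opt2: 5·363 + 3·96 = 2103
Opt3: 5·323 + 3·166 = 2113
Opt4: 5·584 + 3·131 = 3313
Opt5: 5·43 + 3·55 = 380
Lowest: Opt5 at 380.

Opt5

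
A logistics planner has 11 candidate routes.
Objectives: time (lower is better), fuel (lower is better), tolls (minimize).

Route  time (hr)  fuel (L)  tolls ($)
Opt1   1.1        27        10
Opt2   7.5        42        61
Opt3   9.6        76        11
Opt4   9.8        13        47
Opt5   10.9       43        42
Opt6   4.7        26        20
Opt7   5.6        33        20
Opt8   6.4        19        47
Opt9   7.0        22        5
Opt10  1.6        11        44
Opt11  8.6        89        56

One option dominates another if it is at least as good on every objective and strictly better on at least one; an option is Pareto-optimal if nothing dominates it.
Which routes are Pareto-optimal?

Opt1: not dominated (best time).
Opt2: dominated by Opt1 (time 1.1≤7.5, fuel 27≤42, tolls 10≤61).
Opt3: dominated by Opt1 (time 1.1≤9.6, fuel 27≤76, tolls 10≤11).
Opt4: dominated by Opt10 (time 1.6≤9.8, fuel 11≤13, tolls 44≤47).
Opt5: dominated by Opt1 (time 1.1≤10.9, fuel 27≤43, tolls 10≤42).
Opt6: not dominated.
Opt7: dominated by Opt1 (time 1.1≤5.6, fuel 27≤33, tolls 10≤20).
Opt8: dominated by Opt10 (time 1.6≤6.4, fuel 11≤19, tolls 44≤47).
Opt9: not dominated (best tolls).
Opt10: not dominated (best fuel).
Opt11: dominated by Opt1 (time 1.1≤8.6, fuel 27≤89, tolls 10≤56).

Opt1, Opt6, Opt9, Opt10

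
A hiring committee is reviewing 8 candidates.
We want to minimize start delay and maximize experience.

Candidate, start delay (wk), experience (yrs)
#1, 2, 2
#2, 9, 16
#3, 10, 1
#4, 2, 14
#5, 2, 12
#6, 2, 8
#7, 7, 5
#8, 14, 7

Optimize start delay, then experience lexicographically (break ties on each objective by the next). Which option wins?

#4

First minimize start delay: best is 2, kept {#1, #4, #5, #6}.
Then maximize experience: best is 14, kept {#4}.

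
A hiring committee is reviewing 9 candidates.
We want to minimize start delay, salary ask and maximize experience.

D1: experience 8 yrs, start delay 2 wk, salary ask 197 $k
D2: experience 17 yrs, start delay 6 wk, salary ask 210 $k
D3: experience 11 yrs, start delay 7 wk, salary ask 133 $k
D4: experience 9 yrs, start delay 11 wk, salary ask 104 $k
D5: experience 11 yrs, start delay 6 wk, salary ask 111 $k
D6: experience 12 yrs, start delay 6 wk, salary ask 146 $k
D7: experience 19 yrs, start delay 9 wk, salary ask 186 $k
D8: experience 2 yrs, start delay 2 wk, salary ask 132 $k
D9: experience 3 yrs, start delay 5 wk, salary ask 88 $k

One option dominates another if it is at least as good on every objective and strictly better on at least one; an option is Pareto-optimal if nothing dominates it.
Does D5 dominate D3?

Yes

D5 vs D3: experience 11≥11, start delay 6≤7, salary ask 111≤133 — D5 is at least as good on every objective with at least one strict improvement.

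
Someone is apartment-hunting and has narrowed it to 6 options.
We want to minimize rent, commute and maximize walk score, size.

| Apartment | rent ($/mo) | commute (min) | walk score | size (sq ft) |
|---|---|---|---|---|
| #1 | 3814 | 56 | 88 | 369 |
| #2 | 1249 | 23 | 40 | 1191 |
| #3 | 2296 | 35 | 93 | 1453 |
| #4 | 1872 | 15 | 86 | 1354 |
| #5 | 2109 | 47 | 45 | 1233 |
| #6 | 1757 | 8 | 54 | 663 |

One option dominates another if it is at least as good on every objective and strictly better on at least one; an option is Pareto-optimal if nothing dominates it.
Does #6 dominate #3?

#6 vs #3: #6 is worse on walk score (54 vs 93), so it does not dominate #3.

No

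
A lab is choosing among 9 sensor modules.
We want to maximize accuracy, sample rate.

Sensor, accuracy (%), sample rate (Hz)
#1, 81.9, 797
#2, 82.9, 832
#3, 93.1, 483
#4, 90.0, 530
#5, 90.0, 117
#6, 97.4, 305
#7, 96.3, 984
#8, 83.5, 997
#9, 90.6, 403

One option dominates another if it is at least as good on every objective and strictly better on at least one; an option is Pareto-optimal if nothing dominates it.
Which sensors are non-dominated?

#1: dominated by #2 (accuracy 82.9≥81.9, sample rate 832≥797).
#2: dominated by #7 (accuracy 96.3≥82.9, sample rate 984≥832).
#3: dominated by #7 (accuracy 96.3≥93.1, sample rate 984≥483).
#4: dominated by #7 (accuracy 96.3≥90.0, sample rate 984≥530).
#5: dominated by #3 (accuracy 93.1≥90.0, sample rate 483≥117).
#6: not dominated (best accuracy).
#7: not dominated.
#8: not dominated (best sample rate).
#9: dominated by #3 (accuracy 93.1≥90.6, sample rate 483≥403).

#6, #7, #8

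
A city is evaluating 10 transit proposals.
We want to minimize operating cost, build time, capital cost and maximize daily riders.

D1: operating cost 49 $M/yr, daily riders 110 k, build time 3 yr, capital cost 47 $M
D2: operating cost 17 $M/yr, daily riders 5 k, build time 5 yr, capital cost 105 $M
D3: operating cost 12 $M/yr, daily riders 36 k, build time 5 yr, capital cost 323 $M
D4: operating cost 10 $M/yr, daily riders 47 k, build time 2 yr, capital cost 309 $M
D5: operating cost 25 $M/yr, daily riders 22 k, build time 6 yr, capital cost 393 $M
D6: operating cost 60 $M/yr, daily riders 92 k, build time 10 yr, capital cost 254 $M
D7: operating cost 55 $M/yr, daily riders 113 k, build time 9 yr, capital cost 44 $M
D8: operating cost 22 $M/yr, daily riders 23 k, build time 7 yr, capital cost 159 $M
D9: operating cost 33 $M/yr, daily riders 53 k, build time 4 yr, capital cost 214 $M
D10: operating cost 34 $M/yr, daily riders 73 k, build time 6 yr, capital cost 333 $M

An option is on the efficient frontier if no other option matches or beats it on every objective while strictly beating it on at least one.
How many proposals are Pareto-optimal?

7

D1: not dominated.
D2: not dominated.
D3: dominated by D4 (operating cost 10≤12, daily riders 47≥36, build time 2≤5, capital cost 309≤323).
D4: not dominated (best operating cost).
D5: dominated by D3 (operating cost 12≤25, daily riders 36≥22, build time 5≤6, capital cost 323≤393).
D6: dominated by D1 (operating cost 49≤60, daily riders 110≥92, build time 3≤10, capital cost 47≤254).
D7: not dominated (best daily riders).
D8: not dominated.
D9: not dominated.
D10: not dominated.
Pareto-optimal: D1, D2, D4, D7, D8, D9, D10 → 7.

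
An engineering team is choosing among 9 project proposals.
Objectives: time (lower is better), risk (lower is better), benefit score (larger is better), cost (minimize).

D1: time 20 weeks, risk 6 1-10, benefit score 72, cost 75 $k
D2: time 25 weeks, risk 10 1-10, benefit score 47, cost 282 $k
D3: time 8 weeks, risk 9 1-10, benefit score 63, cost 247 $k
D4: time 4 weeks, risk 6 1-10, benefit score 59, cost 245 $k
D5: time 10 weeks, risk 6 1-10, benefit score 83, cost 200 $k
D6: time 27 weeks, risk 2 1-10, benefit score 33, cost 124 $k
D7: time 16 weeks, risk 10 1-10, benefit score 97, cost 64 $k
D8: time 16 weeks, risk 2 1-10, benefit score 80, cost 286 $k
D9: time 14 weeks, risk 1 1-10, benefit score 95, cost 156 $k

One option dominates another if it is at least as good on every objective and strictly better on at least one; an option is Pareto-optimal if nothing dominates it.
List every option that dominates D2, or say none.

D1, D3, D4, D5, D7, D9

D1: time 20≤25, risk 6≤10, benefit score 72≥47, cost 75≤282 — dominates D2.
D3: time 8≤25, risk 9≤10, benefit score 63≥47, cost 247≤282 — dominates D2.
D4: time 4≤25, risk 6≤10, benefit score 59≥47, cost 245≤282 — dominates D2.
D5: time 10≤25, risk 6≤10, benefit score 83≥47, cost 200≤282 — dominates D2.
D7: time 16≤25, risk 10≤10, benefit score 97≥47, cost 64≤282 — dominates D2.
D9: time 14≤25, risk 1≤10, benefit score 95≥47, cost 156≤282 — dominates D2.
Others (D6, D8) are each worse than D2 on at least one objective.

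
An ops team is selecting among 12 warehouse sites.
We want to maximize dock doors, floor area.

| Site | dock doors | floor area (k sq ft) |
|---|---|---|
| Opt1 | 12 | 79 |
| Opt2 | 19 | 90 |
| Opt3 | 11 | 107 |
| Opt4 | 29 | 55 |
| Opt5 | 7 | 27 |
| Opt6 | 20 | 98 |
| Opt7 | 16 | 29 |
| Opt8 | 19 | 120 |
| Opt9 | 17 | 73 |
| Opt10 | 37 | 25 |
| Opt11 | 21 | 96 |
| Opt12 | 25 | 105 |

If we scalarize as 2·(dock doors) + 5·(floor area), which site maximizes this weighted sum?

Opt1: 2·12 + 5·79 = 419
Opt2: 2·19 + 5·90 = 488
Opt3: 2·11 + 5·107 = 557
Opt4: 2·29 + 5·55 = 333
Opt5: 2·7 + 5·27 = 149
Opt6: 2·20 + 5·98 = 530
Opt7: 2·16 + 5·29 = 177
Opt8: 2·19 + 5·120 = 638
Opt9: 2·17 + 5·73 = 399
Opt10: 2·37 + 5·25 = 199
Opt11: 2·21 + 5·96 = 522
Opt12: 2·25 + 5·105 = 575
Highest: Opt8 at 638.

Opt8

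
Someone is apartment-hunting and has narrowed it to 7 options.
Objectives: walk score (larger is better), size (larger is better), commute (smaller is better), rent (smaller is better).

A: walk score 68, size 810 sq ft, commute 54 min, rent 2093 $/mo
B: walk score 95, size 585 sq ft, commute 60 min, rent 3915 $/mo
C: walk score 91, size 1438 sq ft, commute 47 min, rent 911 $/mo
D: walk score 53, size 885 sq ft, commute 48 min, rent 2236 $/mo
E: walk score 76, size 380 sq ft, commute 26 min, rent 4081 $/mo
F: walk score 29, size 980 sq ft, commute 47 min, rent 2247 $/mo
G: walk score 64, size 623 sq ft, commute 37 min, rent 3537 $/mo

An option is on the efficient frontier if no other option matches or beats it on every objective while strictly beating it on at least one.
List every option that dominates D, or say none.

C

C: walk score 91≥53, size 1438≥885, commute 47≤48, rent 911≤2236 — dominates D.
Others (A, B, E, F, G) are each worse than D on at least one objective.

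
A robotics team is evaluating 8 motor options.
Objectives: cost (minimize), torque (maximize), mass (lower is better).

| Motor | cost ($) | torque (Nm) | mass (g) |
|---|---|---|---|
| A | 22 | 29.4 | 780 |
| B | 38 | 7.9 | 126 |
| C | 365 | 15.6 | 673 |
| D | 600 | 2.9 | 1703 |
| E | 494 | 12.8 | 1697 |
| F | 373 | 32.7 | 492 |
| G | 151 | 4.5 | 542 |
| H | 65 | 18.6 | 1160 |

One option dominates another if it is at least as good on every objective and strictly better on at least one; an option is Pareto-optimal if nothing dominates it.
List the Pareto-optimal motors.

A: not dominated (best cost).
B: not dominated (best mass).
C: not dominated.
D: dominated by A (cost 22≤600, torque 29.4≥2.9, mass 780≤1703).
E: dominated by A (cost 22≤494, torque 29.4≥12.8, mass 780≤1697).
F: not dominated (best torque).
G: dominated by B (cost 38≤151, torque 7.9≥4.5, mass 126≤542).
H: dominated by A (cost 22≤65, torque 29.4≥18.6, mass 780≤1160).

A, B, C, F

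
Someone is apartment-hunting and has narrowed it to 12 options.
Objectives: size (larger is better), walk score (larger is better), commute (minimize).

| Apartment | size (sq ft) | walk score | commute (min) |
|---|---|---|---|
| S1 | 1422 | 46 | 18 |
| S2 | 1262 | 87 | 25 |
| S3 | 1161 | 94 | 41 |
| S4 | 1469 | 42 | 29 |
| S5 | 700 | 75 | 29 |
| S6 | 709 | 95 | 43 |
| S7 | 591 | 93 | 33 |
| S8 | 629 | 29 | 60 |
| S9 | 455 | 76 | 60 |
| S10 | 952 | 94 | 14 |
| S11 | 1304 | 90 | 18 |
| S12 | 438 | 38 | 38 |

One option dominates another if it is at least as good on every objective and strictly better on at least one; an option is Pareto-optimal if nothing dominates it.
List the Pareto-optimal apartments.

S1: not dominated.
S2: dominated by S11 (size 1304≥1262, walk score 90≥87, commute 18≤25).
S3: not dominated.
S4: not dominated (best size).
S5: dominated by S2 (size 1262≥700, walk score 87≥75, commute 25≤29).
S6: not dominated (best walk score).
S7: dominated by S10 (size 952≥591, walk score 94≥93, commute 14≤33).
S8: dominated by S1 (size 1422≥629, walk score 46≥29, commute 18≤60).
S9: dominated by S2 (size 1262≥455, walk score 87≥76, commute 25≤60).
S10: not dominated (best commute).
S11: not dominated.
S12: dominated by S1 (size 1422≥438, walk score 46≥38, commute 18≤38).

S1, S3, S4, S6, S10, S11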